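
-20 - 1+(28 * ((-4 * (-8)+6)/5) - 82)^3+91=279735014/125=2237880.11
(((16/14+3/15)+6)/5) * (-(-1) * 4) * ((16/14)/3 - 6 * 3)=-76072/735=-103.50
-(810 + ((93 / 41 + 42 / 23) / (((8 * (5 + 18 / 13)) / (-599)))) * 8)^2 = -1111041089992089 / 6126036361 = -181363.78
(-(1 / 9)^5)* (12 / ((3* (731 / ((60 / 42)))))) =-40 / 302153733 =-0.00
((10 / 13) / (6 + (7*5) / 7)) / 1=10 / 143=0.07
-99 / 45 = -11 / 5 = -2.20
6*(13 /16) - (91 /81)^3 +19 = 95476663 /4251528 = 22.46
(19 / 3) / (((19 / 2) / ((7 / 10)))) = 7 / 15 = 0.47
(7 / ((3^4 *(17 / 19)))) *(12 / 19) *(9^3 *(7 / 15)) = 1764 / 85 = 20.75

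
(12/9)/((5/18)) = 24/5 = 4.80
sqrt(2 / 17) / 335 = sqrt(34) / 5695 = 0.00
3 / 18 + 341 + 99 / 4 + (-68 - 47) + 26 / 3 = 3115 / 12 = 259.58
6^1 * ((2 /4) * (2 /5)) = 6 /5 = 1.20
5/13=0.38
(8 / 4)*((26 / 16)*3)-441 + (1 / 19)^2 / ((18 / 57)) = -98323 / 228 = -431.24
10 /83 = 0.12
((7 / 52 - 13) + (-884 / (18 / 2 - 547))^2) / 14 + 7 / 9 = 24496427 / 474109272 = 0.05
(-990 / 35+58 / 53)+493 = 172815 / 371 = 465.81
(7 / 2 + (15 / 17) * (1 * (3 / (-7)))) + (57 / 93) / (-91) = 298783 / 95914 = 3.12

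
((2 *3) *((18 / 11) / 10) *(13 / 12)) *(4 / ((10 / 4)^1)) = 468 / 275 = 1.70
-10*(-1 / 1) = 10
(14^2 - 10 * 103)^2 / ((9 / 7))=540988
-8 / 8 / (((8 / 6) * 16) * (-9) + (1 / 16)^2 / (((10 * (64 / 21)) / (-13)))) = 163840 / 31457553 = 0.01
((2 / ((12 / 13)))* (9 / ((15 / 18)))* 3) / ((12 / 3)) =351 / 20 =17.55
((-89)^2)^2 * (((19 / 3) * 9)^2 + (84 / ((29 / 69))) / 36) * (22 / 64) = 32569560045341 / 464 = 70193017339.10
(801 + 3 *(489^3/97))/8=87717051/194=452149.75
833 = 833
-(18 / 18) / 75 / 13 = -1 / 975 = -0.00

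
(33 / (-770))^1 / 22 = -3 / 1540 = -0.00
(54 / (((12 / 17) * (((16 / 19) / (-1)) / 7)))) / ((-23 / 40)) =101745 / 92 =1105.92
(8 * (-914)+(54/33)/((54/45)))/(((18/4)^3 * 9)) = -643336/72171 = -8.91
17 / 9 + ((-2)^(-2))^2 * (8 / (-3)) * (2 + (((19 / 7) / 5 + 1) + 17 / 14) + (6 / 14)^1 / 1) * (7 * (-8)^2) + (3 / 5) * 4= -17231 / 45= -382.91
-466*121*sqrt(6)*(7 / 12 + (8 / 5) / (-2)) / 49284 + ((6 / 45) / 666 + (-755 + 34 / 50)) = -753.71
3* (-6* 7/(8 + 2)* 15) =-189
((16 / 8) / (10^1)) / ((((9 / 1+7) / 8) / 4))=2 / 5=0.40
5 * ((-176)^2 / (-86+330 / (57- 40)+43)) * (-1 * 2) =5265920 / 401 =13131.97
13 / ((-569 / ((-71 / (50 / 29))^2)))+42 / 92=-1252668569 / 32717500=-38.29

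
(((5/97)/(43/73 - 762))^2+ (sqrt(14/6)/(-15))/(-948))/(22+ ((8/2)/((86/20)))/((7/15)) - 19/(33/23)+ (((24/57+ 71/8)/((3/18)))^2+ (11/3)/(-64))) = 926487150400/631060540429682484524359+ 19124336 * sqrt(21)/2546813449400085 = 0.00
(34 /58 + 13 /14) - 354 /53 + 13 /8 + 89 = 7355759 /86072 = 85.46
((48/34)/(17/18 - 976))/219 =-144/21780791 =-0.00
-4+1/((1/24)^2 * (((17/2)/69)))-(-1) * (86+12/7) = 566378/119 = 4759.48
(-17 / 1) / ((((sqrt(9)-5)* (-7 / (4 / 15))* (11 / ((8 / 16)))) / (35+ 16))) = -289 / 385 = -0.75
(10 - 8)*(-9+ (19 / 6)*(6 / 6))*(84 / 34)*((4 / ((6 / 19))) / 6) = -9310 / 153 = -60.85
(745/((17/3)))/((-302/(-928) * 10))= 103704/2567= 40.40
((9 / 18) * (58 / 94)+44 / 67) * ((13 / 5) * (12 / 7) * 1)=474162 / 110215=4.30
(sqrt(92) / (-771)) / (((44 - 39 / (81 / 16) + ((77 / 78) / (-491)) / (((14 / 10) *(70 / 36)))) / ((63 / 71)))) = -0.00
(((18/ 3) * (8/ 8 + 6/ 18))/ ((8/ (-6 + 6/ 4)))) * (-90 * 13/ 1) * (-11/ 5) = -11583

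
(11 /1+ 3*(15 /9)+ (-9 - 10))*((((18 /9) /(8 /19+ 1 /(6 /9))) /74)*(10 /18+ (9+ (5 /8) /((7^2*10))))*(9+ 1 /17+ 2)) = -60217669 /13499598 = -4.46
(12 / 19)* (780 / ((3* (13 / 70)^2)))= 1176000 / 247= 4761.13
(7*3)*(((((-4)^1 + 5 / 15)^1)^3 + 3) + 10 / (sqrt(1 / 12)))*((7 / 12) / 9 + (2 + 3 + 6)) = -5228125 / 486 + 41825*sqrt(3) / 9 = -2708.23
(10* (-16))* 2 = -320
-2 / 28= -1 / 14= -0.07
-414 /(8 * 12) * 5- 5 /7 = -2495 /112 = -22.28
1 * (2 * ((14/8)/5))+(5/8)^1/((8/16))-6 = -81/20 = -4.05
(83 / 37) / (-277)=-83 / 10249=-0.01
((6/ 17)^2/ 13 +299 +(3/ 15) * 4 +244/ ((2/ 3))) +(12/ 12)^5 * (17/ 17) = 12526018/ 18785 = 666.81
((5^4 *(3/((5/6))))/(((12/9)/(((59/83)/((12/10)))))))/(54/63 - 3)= -466.49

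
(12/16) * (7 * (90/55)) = 189/22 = 8.59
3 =3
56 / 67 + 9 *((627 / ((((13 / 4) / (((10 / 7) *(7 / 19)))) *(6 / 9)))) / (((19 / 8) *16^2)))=409141 / 132392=3.09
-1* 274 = -274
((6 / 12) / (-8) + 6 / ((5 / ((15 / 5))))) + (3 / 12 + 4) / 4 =23 / 5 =4.60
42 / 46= 21 / 23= 0.91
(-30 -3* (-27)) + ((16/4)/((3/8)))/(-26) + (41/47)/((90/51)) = 936371/18330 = 51.08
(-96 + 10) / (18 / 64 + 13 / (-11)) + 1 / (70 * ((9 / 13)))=19075481 / 199710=95.52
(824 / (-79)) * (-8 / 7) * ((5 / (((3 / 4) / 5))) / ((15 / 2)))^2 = 10547200 / 44793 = 235.47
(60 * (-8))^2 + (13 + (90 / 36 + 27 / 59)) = 27189083 / 118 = 230415.96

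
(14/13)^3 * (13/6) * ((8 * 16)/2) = 87808/507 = 173.19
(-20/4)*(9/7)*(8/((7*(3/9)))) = -1080/49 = -22.04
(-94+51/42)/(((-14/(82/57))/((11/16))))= 195283/29792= 6.55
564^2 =318096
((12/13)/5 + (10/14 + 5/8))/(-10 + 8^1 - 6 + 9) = 5547/3640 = 1.52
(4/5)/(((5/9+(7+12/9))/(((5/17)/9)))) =0.00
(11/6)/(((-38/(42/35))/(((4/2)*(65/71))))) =-143/1349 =-0.11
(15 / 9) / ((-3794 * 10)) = -1 / 22764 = -0.00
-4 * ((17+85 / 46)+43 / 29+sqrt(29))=-54242 / 667 - 4 * sqrt(29)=-102.86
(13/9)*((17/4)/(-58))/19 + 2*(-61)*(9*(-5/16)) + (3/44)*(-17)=37307189/109098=341.96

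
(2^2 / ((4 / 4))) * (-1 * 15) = -60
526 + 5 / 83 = 43663 / 83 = 526.06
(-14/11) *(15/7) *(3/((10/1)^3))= -9/1100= -0.01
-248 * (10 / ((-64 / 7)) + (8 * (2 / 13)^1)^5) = -637334487 / 1485172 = -429.13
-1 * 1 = -1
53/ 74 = 0.72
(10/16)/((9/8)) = 5/9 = 0.56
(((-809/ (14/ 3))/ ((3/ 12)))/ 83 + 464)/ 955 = 52946/ 110971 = 0.48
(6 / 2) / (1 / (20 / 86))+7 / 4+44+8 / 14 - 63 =-19241 / 1204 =-15.98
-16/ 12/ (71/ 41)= -164/ 213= -0.77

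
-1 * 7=-7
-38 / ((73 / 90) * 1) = -46.85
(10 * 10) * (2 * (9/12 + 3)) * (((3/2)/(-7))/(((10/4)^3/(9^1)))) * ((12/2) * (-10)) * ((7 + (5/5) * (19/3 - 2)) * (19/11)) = 8372160/77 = 108729.35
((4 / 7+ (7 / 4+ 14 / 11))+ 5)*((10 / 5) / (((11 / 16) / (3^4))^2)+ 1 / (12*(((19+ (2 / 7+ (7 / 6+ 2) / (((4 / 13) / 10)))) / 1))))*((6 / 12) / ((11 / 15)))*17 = 4655036391593019 / 1683246488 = 2765510.83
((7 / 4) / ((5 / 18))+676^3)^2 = 9542896055402099329 / 100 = 95428960554020993.29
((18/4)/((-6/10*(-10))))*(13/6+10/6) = 23/8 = 2.88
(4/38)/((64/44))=11/152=0.07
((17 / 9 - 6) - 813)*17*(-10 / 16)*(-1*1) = -8681.81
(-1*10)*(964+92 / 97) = -9649.48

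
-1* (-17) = 17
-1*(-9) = 9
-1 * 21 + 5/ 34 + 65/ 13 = -539/ 34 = -15.85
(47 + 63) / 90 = 11 / 9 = 1.22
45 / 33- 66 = -711 / 11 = -64.64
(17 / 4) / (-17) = -1 / 4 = -0.25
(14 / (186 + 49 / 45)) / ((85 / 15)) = 0.01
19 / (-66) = -19 / 66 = -0.29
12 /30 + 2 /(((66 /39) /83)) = 5417 /55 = 98.49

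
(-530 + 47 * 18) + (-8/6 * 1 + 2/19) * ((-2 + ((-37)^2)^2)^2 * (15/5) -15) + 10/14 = -1721111259023117/133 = -12940686158068.55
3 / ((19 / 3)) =9 / 19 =0.47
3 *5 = 15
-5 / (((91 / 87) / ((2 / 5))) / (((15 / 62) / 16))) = -1305 / 45136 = -0.03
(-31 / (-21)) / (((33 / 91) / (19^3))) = 2764177 / 99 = 27920.98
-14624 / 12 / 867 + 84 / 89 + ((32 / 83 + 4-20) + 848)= 15984239332 / 19213587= 831.92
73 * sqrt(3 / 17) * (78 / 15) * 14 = 26572 * sqrt(51) / 85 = 2232.49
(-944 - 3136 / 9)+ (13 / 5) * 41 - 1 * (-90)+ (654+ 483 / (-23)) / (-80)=-158941 / 144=-1103.76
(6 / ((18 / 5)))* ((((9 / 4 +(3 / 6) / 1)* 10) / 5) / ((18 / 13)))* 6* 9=357.50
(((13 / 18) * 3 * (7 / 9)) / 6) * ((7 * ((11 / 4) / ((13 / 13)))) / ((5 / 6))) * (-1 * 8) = -7007 / 135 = -51.90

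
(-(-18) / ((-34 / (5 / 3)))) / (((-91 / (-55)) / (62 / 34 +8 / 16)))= -65175 / 52598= -1.24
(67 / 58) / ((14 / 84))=201 / 29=6.93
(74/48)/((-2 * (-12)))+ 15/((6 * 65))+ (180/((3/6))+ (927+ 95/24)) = 9667465/7488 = 1291.06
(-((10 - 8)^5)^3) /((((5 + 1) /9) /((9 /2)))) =-221184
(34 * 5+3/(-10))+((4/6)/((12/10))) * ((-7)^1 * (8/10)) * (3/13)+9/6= 33244/195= 170.48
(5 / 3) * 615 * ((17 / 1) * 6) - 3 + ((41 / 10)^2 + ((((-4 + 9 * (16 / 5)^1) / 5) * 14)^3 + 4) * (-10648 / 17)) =-222723377247427 / 1062500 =-209622002.12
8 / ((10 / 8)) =32 / 5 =6.40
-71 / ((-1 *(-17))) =-71 / 17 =-4.18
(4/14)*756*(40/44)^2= 21600/121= 178.51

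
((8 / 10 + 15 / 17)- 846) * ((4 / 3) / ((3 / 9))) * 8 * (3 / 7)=-11579.21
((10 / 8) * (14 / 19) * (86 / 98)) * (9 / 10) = 387 / 532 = 0.73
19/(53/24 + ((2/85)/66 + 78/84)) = 994840/164267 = 6.06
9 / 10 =0.90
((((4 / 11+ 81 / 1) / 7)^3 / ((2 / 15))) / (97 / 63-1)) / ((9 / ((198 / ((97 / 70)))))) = 483919228125 / 1396703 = 346472.53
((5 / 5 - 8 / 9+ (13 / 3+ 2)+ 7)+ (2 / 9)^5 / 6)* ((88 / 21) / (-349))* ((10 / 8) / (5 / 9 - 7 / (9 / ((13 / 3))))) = 18713035 / 261035946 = 0.07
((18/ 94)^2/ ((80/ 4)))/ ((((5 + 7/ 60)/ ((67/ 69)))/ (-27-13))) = -217080/ 15597749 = -0.01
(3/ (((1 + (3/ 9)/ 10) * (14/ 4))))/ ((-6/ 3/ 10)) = -900/ 217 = -4.15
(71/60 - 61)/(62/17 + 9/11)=-671143/50100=-13.40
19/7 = 2.71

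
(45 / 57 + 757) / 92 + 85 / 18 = 2216 / 171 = 12.96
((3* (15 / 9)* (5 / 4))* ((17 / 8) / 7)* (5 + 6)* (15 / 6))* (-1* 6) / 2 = -70125 / 448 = -156.53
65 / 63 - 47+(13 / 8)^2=-174697 / 4032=-43.33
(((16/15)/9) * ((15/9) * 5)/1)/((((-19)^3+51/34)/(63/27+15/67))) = -16448/44658783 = -0.00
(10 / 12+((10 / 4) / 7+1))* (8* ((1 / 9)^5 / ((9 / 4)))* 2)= 2944 / 11160261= 0.00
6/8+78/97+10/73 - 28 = -745173/28324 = -26.31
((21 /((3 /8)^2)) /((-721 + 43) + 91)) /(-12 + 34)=-224 /19371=-0.01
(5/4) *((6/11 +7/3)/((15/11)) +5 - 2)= 115/18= 6.39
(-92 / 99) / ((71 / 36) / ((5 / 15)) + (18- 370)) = 368 / 137049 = 0.00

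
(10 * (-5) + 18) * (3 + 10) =-416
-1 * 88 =-88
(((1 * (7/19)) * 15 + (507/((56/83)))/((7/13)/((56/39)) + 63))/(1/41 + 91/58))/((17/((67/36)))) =5417084/4535433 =1.19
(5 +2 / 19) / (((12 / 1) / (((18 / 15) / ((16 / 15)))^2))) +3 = 17211 / 4864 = 3.54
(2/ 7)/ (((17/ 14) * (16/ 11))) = 11/ 68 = 0.16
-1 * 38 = -38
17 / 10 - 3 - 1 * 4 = -53 / 10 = -5.30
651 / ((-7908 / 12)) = -651 / 659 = -0.99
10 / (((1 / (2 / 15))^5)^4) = 0.00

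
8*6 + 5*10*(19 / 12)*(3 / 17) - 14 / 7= 2039 / 34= 59.97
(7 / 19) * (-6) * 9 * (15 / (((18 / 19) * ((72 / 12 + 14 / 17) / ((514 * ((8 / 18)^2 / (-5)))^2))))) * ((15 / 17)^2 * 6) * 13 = -15386775040 / 13311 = -1155944.33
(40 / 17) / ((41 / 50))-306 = -211282 / 697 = -303.13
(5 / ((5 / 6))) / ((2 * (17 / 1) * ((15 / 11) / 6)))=66 / 85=0.78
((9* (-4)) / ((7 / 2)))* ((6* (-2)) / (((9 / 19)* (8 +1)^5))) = 608 / 137781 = 0.00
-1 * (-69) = 69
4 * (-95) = -380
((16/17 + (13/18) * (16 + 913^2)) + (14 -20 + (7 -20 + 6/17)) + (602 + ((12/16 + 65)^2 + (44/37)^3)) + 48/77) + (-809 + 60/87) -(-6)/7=606135.82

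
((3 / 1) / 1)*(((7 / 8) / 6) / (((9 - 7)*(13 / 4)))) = 7 / 104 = 0.07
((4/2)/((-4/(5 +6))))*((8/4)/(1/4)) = -44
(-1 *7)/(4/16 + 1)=-5.60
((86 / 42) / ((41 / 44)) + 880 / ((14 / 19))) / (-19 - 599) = -515086 / 266049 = -1.94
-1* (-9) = 9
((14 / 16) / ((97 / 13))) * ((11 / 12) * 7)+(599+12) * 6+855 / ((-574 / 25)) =9700035313 / 2672544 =3629.51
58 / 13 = 4.46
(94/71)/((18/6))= 94/213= 0.44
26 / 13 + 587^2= 344571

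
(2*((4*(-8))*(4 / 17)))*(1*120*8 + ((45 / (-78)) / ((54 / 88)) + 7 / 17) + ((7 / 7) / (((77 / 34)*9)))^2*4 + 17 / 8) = -26127386693024 / 1804295493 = -14480.66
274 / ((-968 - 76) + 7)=-274 / 1037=-0.26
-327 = -327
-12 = -12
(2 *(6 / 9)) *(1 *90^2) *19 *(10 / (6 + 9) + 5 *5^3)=128386800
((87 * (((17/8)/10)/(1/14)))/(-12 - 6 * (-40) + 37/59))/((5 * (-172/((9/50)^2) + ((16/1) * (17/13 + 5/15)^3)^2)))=-18061711725213/24655733433180800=-0.00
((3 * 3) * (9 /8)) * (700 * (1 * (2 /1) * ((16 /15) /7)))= 2160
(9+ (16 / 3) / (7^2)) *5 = 6695 / 147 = 45.54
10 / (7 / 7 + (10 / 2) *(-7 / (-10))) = 20 / 9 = 2.22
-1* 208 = -208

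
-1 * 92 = -92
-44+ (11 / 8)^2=-2695 / 64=-42.11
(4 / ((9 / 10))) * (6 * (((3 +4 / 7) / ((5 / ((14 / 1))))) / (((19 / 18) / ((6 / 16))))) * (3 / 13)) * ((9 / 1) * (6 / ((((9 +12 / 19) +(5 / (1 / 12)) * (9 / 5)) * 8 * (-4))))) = -1215 / 3874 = -0.31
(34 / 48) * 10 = 85 / 12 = 7.08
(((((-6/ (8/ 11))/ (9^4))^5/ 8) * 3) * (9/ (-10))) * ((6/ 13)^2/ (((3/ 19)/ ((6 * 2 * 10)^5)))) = 15299845000/ 429575324987601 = 0.00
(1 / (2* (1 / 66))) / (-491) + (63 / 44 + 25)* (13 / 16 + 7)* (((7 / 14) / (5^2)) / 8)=2483453 / 5530624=0.45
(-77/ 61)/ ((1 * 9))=-77/ 549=-0.14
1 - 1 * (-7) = 8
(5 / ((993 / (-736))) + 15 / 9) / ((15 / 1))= -45 / 331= -0.14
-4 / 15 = -0.27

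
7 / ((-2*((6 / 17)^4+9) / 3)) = -584647 / 501990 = -1.16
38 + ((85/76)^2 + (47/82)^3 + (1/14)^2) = 39.44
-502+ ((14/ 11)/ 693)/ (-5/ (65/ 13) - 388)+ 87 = -175802717/ 423621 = -415.00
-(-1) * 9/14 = 9/14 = 0.64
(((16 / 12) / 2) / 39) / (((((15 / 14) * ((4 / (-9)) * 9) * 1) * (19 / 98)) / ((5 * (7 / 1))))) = -4802 / 6669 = -0.72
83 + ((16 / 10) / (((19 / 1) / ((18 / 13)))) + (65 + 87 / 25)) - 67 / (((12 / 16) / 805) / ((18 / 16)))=-997273657 / 12350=-80750.90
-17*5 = -85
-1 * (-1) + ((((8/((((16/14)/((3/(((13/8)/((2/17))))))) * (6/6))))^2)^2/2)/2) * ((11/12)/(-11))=2119911889/2385443281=0.89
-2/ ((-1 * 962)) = 1/ 481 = 0.00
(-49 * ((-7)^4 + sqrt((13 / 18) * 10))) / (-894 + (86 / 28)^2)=9604 * sqrt(65) / 520125 + 23059204 / 173375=133.15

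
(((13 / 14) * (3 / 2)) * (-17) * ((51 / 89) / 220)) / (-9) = 3757 / 548240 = 0.01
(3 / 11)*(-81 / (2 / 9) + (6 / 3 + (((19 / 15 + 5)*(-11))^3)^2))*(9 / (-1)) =-2444292790136493707 / 9281250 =-263358145738.61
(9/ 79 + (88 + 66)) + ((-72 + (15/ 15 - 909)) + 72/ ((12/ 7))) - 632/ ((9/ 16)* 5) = -1008.60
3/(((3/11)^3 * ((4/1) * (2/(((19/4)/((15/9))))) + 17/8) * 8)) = 3.75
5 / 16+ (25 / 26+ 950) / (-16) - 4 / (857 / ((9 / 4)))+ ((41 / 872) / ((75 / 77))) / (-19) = -3274649372723 / 55375226400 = -59.14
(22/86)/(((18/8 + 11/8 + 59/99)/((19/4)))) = 41382/143749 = 0.29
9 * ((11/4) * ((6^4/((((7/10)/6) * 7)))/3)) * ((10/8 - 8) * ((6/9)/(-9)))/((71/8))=737.59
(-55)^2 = 3025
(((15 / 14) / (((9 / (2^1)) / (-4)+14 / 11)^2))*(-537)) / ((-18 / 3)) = 5198160 / 1183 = 4394.05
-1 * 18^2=-324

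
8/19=0.42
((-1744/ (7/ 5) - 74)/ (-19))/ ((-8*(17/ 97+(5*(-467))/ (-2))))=-448043/ 60256714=-0.01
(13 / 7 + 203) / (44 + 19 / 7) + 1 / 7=3455 / 763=4.53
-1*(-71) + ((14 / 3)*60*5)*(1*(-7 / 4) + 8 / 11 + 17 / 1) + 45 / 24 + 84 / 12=1975429 / 88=22448.06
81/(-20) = -4.05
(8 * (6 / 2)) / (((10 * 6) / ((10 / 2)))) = 2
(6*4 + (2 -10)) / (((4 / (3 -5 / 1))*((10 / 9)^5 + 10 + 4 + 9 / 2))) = -944784 / 2384813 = -0.40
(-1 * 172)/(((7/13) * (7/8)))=-17888/49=-365.06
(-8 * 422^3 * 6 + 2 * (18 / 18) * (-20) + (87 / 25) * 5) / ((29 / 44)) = -793599295852 / 145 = -5473098592.08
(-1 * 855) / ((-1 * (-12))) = -71.25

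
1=1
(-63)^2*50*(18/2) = 1786050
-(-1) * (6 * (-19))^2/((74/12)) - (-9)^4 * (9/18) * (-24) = 2991060/37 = 80839.46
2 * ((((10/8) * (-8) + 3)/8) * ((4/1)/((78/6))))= -7/13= -0.54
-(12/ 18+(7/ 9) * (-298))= 2080/ 9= 231.11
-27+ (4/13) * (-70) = -631/13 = -48.54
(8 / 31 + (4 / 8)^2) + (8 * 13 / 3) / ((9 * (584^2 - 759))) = 578858093 / 1139314356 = 0.51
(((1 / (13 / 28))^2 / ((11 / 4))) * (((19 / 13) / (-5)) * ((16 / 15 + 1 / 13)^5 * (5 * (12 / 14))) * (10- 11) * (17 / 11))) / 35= 22800102909668992 / 124921512445640625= 0.18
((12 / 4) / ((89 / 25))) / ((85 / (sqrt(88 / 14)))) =30* sqrt(77) / 10591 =0.02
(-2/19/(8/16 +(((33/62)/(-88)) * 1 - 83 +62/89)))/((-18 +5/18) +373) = 1589184/438802549475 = 0.00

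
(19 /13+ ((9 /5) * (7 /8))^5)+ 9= 26828075059 /1331200000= 20.15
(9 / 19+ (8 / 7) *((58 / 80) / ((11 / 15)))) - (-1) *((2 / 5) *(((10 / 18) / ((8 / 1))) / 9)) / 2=1.61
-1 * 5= -5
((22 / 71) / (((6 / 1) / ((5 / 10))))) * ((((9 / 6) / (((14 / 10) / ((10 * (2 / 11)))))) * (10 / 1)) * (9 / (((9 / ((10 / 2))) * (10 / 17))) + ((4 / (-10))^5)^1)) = 4.27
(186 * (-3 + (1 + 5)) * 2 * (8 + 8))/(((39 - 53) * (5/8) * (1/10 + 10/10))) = -142848/77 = -1855.17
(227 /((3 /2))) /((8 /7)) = 1589 /12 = 132.42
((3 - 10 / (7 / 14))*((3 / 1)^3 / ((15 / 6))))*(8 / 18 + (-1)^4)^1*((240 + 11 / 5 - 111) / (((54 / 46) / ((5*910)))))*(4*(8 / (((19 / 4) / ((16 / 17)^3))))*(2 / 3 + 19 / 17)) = -3406337857814528 / 2520369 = -1351523470.50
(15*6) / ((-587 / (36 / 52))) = -810 / 7631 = -0.11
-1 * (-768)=768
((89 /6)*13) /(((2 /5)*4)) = 5785 /48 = 120.52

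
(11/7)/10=11/70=0.16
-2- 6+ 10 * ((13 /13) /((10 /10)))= 2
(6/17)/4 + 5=173/34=5.09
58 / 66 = 29 / 33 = 0.88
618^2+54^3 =539388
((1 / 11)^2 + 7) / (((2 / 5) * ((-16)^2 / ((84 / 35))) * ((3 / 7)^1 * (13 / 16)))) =0.47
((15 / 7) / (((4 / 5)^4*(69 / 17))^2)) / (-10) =-112890625 / 1456078848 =-0.08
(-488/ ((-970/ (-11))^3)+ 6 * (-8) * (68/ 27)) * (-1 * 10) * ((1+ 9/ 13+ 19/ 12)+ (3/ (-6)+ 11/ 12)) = 4463.62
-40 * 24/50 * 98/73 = -9408/365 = -25.78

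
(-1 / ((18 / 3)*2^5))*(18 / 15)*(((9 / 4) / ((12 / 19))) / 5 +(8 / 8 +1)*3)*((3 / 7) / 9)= -179 / 89600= -0.00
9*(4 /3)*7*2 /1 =168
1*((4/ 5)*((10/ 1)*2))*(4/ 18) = 32/ 9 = 3.56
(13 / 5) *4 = 52 / 5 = 10.40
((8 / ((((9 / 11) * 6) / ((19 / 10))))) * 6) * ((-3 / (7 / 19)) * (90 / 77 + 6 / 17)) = -958816 / 4165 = -230.21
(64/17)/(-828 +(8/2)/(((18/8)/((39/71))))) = -3408/748663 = -0.00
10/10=1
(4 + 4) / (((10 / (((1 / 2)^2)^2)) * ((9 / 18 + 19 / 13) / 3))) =13 / 170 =0.08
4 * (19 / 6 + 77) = 962 / 3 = 320.67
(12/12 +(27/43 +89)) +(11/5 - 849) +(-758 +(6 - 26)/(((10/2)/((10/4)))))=-327697/215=-1524.17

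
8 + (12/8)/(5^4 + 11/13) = 43405/5424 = 8.00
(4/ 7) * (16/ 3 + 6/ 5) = 3.73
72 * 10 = 720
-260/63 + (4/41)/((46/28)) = -4.07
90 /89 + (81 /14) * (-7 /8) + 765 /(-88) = -199629 /15664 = -12.74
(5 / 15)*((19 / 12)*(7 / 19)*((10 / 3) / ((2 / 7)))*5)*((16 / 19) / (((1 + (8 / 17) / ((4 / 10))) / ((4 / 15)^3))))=213248 / 2562435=0.08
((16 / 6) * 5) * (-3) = -40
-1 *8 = -8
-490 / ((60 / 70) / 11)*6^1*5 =-188650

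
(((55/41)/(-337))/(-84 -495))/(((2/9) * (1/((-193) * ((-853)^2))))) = -120055485/27634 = -4344.48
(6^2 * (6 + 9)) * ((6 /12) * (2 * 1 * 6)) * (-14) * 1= -45360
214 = 214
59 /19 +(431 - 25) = 7773 /19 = 409.11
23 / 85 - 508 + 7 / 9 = -506.95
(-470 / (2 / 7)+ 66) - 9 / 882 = -154743 / 98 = -1579.01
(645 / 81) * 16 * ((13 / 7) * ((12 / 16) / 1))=11180 / 63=177.46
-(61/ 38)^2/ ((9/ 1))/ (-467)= 3721/ 6069132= 0.00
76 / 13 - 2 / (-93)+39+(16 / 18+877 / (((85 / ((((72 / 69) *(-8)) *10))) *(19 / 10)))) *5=-59744163005 / 26944983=-2217.26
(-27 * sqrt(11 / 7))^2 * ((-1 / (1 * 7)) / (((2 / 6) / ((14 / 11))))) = -4374 / 7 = -624.86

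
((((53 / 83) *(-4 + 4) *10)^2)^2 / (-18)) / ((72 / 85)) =0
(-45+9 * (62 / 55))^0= 1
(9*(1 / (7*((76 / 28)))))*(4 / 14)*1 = 18 / 133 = 0.14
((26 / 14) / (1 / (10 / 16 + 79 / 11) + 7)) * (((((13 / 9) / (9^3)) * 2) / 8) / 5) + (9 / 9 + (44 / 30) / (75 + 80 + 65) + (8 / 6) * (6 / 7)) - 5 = -3052757959 / 1070973900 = -2.85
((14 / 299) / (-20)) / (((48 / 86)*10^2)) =-0.00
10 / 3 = 3.33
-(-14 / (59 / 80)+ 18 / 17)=17978 / 1003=17.92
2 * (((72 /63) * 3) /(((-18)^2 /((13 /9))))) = 0.03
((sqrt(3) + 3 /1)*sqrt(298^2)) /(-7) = -894 /7- 298*sqrt(3) /7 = -201.45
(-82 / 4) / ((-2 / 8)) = 82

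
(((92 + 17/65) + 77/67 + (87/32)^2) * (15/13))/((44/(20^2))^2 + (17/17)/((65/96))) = 842869295625/10790533312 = 78.11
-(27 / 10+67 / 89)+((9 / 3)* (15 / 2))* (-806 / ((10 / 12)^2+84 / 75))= -14531153209 / 1453370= -9998.25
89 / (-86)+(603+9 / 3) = 52027 / 86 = 604.97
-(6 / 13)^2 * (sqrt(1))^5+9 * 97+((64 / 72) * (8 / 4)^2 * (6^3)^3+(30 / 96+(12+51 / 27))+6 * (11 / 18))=872024554469 / 24336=35832698.66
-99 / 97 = -1.02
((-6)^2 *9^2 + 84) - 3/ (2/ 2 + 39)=119997/ 40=2999.92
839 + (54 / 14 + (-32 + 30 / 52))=147681 / 182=811.43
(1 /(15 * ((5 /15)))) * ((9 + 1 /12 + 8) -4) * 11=1727 /60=28.78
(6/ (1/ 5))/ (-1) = -30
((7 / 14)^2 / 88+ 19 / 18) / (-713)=-3353 / 2258784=-0.00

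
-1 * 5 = -5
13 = 13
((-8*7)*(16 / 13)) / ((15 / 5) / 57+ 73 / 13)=-304 / 25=-12.16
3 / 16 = 0.19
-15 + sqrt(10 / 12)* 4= -11.35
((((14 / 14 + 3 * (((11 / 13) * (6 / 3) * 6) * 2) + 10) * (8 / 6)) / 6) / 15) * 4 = 1496 / 351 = 4.26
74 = 74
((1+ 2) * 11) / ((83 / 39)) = 1287 / 83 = 15.51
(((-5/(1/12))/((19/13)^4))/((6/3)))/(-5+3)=428415/130321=3.29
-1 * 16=-16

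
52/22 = 26/11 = 2.36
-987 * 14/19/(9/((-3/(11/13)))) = 59878/209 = 286.50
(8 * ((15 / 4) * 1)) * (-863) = -25890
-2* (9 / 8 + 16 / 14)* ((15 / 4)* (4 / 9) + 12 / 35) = -26797 / 2940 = -9.11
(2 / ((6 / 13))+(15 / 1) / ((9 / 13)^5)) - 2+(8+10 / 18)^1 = 2070791 / 19683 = 105.21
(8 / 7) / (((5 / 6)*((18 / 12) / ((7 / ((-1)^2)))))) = 32 / 5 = 6.40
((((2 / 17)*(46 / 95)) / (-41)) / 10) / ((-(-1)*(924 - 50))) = -1 / 6290425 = -0.00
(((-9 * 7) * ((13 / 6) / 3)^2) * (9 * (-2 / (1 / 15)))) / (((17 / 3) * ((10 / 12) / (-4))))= -127764 / 17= -7515.53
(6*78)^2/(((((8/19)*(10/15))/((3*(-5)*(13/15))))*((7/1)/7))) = -10143549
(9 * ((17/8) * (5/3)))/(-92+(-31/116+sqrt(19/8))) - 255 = -3440323335/13473206 - 12615 * sqrt(38)/13473206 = -255.35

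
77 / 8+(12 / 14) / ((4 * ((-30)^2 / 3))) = 3369 / 350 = 9.63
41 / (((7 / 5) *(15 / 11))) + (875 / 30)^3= 37548097 / 1512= 24833.40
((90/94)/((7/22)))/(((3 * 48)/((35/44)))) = 25/1504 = 0.02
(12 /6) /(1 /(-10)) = -20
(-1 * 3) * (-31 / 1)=93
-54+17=-37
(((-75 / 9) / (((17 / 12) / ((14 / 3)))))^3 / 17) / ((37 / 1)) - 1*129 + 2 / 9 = -13488893129 / 83437479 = -161.66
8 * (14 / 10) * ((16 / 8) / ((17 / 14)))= 1568 / 85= 18.45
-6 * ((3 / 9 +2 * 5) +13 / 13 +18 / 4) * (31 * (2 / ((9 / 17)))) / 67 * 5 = -500650 / 603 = -830.27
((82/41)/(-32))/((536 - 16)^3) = -1/2249728000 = -0.00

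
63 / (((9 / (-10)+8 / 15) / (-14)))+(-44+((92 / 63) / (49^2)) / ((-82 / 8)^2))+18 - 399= 5539339565047 / 2797004133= 1980.45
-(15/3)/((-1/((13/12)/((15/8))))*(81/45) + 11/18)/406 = 585/118958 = 0.00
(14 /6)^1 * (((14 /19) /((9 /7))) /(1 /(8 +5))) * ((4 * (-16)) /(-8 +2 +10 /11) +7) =174538 /513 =340.23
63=63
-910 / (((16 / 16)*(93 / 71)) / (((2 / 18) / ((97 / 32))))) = -2067520 / 81189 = -25.47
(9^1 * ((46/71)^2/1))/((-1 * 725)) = -19044/3654725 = -0.01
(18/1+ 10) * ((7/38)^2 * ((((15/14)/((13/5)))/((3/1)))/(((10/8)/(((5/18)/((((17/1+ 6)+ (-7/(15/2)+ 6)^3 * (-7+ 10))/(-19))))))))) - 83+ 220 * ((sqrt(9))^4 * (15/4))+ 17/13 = 7663346097922/114818197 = 66743.31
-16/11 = -1.45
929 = 929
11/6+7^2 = 305/6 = 50.83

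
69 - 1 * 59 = 10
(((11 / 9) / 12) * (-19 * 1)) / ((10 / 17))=-3553 / 1080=-3.29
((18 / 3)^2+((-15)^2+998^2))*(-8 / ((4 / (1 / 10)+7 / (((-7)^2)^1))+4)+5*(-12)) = -18526543940 / 309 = -59956452.88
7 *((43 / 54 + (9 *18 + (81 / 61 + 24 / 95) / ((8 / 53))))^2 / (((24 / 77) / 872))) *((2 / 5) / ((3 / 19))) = 2763515581787152993031 / 1855424556000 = 1489424925.88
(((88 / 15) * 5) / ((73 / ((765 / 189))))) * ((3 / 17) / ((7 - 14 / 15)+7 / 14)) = 4400 / 100667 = 0.04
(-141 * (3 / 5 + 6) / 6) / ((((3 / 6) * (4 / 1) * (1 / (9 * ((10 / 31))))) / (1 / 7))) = -13959 / 434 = -32.16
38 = 38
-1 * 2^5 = -32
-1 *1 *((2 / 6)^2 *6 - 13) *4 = 148 / 3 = 49.33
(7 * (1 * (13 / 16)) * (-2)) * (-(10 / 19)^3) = 11375 / 6859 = 1.66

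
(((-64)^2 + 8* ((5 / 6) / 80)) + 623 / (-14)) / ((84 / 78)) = 632047 / 168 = 3762.18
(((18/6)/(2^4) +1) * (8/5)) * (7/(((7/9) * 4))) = 171/40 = 4.28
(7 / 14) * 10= 5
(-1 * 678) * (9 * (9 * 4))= -219672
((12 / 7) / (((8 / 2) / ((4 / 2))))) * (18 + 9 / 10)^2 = 15309 / 50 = 306.18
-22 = -22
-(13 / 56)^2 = -169 / 3136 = -0.05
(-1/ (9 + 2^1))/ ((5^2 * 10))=-1/ 2750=-0.00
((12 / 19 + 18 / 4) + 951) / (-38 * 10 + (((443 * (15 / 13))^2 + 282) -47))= 6140277 / 1676997760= 0.00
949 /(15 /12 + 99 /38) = 72124 /293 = 246.16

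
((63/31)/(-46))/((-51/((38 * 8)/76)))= 42/12121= 0.00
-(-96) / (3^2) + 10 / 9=106 / 9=11.78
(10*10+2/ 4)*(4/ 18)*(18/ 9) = 134/ 3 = 44.67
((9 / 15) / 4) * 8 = 6 / 5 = 1.20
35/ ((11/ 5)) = 175/ 11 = 15.91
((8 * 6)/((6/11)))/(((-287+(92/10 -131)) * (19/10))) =-1100/9709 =-0.11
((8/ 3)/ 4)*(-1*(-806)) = 1612/ 3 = 537.33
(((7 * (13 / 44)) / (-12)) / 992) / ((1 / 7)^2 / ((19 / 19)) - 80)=4459 / 2052678144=0.00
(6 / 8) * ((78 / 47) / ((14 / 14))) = 117 / 94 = 1.24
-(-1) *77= 77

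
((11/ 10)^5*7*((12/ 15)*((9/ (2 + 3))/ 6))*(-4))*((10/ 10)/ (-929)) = 3382071/ 290312500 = 0.01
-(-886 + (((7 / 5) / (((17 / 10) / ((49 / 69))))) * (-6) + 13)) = 342715 / 391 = 876.51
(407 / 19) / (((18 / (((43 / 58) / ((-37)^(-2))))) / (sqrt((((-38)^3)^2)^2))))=949192505152496 / 261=3636752893304.58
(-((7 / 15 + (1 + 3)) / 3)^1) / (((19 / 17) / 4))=-4556 / 855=-5.33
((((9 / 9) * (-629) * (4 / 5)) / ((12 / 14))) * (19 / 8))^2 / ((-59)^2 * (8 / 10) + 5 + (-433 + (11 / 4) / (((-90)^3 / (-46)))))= 2834389927845 / 3436214653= 824.86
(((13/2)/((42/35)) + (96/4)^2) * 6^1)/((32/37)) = 258149/64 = 4033.58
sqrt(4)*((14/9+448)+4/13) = 105268/117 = 899.73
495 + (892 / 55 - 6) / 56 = 762581 / 1540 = 495.18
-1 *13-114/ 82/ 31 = -16580/ 1271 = -13.04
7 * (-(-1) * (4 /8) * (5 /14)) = 5 /4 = 1.25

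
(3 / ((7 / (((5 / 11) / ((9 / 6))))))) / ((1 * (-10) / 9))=-9 / 77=-0.12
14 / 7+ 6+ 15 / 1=23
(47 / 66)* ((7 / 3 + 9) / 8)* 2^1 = 799 / 396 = 2.02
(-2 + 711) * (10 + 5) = 10635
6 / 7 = 0.86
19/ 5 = 3.80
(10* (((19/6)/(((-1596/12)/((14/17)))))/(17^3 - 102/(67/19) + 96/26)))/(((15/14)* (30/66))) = -268268/3256792425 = -0.00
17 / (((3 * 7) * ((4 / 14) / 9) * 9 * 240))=17 / 1440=0.01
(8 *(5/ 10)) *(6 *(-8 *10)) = -1920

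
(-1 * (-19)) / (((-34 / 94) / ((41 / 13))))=-36613 / 221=-165.67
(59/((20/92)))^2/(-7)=-1841449/175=-10522.57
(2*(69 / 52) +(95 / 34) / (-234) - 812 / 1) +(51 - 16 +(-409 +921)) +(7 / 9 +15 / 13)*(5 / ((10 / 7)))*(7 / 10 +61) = 2052331 / 13260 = 154.78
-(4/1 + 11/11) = -5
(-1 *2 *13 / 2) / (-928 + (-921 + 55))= 1 / 138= 0.01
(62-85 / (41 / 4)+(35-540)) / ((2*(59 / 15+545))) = -277545 / 675188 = -0.41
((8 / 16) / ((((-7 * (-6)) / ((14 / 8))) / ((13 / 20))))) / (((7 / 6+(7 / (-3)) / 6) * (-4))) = -39 / 8960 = -0.00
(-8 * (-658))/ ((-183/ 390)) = -684320/ 61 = -11218.36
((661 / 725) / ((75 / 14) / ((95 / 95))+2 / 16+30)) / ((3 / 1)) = 37016 / 4321725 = 0.01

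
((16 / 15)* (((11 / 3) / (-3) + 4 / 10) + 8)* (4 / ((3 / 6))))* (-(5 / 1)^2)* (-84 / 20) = 289408 / 45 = 6431.29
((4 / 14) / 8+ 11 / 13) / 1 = 321 / 364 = 0.88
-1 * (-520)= 520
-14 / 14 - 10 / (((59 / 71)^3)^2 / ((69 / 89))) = -92143263399539 / 3754067494049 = -24.54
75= 75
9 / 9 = 1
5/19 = 0.26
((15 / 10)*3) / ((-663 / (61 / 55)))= -183 / 24310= -0.01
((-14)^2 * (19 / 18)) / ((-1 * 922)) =-931 / 4149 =-0.22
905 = 905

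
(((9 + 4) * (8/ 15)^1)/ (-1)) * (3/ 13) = -8/ 5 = -1.60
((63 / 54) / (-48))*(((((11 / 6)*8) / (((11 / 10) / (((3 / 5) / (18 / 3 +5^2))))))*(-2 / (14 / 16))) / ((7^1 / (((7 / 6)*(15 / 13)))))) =10 / 3627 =0.00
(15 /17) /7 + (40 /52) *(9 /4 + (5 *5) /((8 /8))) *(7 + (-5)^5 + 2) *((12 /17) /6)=-11887345 /1547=-7684.13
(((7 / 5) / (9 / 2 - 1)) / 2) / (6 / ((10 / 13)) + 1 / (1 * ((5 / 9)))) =1 / 48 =0.02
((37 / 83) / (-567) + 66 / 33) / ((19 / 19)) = 94085 / 47061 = 2.00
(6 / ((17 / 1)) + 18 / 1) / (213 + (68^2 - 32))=312 / 81685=0.00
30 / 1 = 30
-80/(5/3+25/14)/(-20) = 168/145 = 1.16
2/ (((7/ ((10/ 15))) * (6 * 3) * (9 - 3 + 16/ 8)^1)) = 1/ 756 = 0.00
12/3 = 4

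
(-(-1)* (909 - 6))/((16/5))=4515/16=282.19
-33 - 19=-52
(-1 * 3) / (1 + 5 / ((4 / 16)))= -1 / 7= -0.14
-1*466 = -466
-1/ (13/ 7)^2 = -49/ 169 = -0.29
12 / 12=1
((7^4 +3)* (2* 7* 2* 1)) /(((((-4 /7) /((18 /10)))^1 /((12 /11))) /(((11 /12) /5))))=-1060164 /25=-42406.56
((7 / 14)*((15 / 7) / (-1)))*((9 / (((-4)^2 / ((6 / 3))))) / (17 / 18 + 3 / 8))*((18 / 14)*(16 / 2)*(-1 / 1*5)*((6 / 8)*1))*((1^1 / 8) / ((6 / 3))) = 2.20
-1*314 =-314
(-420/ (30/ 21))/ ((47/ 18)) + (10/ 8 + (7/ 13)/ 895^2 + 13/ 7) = -1500424750063/ 13703935700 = -109.49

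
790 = 790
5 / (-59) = -5 / 59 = -0.08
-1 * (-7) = 7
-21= -21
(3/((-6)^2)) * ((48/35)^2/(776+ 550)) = 32/270725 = 0.00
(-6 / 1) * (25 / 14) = -75 / 7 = -10.71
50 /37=1.35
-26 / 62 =-13 / 31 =-0.42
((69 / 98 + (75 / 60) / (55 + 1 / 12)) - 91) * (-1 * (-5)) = -29238595 / 64778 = -451.37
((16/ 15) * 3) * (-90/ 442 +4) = 12.15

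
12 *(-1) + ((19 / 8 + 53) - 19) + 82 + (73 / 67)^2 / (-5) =19058063 / 179560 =106.14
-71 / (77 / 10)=-9.22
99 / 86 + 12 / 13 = 2319 / 1118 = 2.07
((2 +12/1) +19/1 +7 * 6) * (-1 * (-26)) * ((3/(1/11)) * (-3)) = -193050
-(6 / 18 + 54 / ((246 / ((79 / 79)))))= -68 / 123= -0.55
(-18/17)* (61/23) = -1098/391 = -2.81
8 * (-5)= -40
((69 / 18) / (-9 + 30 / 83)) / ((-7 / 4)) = 3818 / 15057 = 0.25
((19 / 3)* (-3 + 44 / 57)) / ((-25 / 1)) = 127 / 225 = 0.56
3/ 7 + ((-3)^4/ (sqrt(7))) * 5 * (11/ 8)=3/ 7 + 4455 * sqrt(7)/ 56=210.91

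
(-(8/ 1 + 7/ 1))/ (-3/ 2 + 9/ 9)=30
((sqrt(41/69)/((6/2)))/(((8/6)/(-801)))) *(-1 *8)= 534 *sqrt(2829)/23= 1234.89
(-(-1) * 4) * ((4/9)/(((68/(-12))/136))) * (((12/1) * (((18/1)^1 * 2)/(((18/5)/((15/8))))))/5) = -1920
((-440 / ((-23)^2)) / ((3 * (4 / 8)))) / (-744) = 110 / 147591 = 0.00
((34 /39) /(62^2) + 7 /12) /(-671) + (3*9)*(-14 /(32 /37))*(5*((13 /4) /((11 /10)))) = -5195947776655 /804749088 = -6456.61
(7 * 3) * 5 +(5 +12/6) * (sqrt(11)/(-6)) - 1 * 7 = 98 - 7 * sqrt(11)/6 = 94.13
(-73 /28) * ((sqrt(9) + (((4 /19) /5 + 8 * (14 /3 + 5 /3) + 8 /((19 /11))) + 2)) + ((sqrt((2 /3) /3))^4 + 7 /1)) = -9463793 /53865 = -175.69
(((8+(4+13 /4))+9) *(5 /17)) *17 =485 /4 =121.25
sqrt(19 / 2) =sqrt(38) / 2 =3.08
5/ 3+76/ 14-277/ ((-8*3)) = 3131/ 168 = 18.64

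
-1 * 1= -1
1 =1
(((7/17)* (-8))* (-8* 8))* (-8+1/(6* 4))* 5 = -427840/51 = -8389.02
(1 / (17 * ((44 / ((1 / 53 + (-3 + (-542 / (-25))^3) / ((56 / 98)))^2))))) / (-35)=-3487295137218753177529 / 287264140625000000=-12139.68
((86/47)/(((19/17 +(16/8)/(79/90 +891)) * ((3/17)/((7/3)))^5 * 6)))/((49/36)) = 114304663043494756/1413712520271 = 80854.25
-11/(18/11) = -121/18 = -6.72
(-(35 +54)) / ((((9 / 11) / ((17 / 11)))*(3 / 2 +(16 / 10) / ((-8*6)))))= -7565 / 66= -114.62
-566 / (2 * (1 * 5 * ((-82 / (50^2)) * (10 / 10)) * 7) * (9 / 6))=164.34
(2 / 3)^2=4 / 9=0.44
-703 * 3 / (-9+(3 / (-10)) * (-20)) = 703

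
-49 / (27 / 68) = -3332 / 27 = -123.41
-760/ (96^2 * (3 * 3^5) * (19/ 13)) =-65/ 839808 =-0.00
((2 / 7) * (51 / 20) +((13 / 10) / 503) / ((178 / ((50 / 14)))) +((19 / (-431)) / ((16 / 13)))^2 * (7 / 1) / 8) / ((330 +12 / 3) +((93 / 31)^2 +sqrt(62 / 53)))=1129676528895992231 / 530972807177678284800-434992887522523 * sqrt(3286) / 3716809650243747993600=0.00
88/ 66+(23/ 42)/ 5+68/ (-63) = 229/ 630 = 0.36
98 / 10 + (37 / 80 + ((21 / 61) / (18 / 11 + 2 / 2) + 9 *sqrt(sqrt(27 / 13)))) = 1470829 / 141520 + 9 *39^(3 / 4) / 13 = 21.20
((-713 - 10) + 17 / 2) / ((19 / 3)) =-4287 / 38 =-112.82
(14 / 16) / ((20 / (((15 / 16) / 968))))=21 / 495616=0.00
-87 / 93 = -29 / 31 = -0.94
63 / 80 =0.79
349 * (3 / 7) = 1047 / 7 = 149.57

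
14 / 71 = 0.20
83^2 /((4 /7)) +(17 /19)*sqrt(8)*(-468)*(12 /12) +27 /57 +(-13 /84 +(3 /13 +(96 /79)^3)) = 61674578190331 /5114786586 - 15912*sqrt(2) /19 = 10873.73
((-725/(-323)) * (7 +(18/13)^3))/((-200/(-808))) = 62127019/709631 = 87.55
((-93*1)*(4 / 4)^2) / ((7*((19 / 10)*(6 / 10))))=-1550 / 133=-11.65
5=5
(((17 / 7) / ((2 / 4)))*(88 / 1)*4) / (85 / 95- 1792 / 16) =-227392 / 14777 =-15.39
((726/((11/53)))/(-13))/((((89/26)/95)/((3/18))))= -110770/89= -1244.61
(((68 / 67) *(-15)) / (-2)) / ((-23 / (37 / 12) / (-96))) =150960 / 1541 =97.96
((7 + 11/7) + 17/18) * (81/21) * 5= 17985/98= 183.52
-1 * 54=-54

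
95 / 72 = 1.32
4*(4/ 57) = 0.28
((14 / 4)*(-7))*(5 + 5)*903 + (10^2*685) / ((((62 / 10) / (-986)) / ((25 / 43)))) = -6554787.14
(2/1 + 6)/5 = 8/5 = 1.60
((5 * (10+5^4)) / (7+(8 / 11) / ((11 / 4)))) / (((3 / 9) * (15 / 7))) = 537845 / 879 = 611.88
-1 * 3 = -3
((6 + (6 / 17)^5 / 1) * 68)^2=166768.02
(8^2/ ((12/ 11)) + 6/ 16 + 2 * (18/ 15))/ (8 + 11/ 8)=6.55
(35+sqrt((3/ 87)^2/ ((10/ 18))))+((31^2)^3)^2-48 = 3 * sqrt(5)/ 145+787662783788549748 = 787662783788549748.05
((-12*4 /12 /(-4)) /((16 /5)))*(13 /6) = 65 /96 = 0.68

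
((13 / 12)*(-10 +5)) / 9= -65 / 108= -0.60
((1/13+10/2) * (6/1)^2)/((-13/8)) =-19008/169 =-112.47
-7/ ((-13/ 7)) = 3.77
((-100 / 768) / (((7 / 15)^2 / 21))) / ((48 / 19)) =-35625 / 7168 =-4.97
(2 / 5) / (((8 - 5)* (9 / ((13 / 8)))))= 13 / 540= 0.02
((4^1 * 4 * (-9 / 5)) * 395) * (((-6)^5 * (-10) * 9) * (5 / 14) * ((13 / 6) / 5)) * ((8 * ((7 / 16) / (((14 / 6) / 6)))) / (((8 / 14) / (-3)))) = 58217590080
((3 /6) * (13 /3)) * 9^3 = 3159 /2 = 1579.50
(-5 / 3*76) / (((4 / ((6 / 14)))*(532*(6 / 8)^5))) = -1280 / 11907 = -0.11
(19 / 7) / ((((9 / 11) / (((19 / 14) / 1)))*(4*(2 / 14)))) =3971 / 504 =7.88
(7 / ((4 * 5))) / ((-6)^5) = -0.00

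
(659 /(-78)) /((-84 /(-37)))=-24383 /6552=-3.72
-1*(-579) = 579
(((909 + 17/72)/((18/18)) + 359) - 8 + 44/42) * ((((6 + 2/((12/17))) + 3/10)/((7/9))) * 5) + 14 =87105583/1176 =74069.37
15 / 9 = 5 / 3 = 1.67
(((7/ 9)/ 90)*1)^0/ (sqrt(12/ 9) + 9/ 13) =-351/ 433 + 338*sqrt(3)/ 433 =0.54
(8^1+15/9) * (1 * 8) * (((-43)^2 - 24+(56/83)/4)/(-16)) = -4393181/498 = -8821.65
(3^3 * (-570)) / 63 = -244.29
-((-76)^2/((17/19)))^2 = -12043745536/289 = -41673859.99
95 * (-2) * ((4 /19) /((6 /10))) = -200 /3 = -66.67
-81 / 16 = -5.06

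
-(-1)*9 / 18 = 0.50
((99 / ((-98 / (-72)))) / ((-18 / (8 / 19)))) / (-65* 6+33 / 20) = 3520 / 803453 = 0.00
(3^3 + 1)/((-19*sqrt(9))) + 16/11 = 604/627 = 0.96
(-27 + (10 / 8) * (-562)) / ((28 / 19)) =-27721 / 56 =-495.02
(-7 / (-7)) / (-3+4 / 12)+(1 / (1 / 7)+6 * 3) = 197 / 8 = 24.62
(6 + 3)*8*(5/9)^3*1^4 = 1000/81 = 12.35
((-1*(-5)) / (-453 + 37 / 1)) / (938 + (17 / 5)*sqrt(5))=-11725 / 914977648 + 85*sqrt(5) / 1829955296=-0.00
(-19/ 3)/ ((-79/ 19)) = 361/ 237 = 1.52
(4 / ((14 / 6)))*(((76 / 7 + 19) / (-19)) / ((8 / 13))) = -429 / 98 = -4.38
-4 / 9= -0.44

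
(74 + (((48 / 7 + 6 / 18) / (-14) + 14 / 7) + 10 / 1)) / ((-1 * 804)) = -25133 / 236376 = -0.11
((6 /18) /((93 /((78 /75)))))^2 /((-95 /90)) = -1352 /102706875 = -0.00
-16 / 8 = -2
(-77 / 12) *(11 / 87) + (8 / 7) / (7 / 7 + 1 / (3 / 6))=-3145 / 7308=-0.43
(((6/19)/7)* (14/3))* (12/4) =12/19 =0.63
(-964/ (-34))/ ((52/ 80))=9640/ 221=43.62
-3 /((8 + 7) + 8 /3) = -9 /53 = -0.17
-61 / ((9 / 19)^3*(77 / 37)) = -275.79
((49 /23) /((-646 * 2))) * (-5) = 245 /29716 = 0.01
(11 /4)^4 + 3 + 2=15921 /256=62.19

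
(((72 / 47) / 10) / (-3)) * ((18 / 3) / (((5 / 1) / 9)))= -0.55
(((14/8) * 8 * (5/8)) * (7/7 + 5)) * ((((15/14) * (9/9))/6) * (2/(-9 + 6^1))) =-25/4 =-6.25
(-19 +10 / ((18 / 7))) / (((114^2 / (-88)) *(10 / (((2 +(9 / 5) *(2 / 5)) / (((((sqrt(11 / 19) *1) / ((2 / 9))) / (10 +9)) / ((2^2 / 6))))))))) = 36992 *sqrt(209) / 5194125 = 0.10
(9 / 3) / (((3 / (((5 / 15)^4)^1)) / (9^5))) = 729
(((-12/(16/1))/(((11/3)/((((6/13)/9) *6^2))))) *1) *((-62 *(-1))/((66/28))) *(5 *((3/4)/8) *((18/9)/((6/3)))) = -29295/6292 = -4.66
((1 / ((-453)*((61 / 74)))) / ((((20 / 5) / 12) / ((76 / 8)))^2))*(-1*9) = 360639 / 18422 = 19.58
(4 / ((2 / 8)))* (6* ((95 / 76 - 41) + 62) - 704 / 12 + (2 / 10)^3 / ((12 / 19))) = 149692 / 125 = 1197.54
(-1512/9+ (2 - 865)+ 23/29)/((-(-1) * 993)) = -29876/28797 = -1.04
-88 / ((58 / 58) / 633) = -55704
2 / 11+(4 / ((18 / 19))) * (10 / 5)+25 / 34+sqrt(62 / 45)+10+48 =sqrt(310) / 15+226739 / 3366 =68.54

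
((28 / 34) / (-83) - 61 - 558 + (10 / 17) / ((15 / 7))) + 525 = -396782 / 4233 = -93.74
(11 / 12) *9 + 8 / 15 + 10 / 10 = 587 / 60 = 9.78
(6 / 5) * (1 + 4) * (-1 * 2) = -12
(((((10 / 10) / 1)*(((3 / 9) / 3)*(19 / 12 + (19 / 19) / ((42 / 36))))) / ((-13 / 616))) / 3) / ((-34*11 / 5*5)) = 0.01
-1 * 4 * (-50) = 200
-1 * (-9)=9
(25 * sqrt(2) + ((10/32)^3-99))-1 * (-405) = 25 * sqrt(2) + 1253501/4096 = 341.39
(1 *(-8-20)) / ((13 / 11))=-308 / 13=-23.69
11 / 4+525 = 2111 / 4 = 527.75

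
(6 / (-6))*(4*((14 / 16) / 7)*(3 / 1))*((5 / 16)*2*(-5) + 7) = -93 / 16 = -5.81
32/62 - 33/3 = -325/31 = -10.48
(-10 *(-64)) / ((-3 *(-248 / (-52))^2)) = -9.38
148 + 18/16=1193/8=149.12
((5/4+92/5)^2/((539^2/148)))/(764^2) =5714613/16957594561600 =0.00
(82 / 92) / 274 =41 / 12604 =0.00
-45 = -45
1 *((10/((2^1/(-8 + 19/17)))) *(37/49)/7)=-21645/5831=-3.71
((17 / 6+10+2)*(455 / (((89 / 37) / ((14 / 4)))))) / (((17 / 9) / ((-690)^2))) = 42079503375 / 17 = 2475264904.41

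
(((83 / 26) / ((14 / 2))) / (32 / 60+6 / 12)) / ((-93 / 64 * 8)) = -3320 / 87451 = -0.04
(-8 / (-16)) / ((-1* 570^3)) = -1 / 370386000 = -0.00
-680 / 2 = -340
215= 215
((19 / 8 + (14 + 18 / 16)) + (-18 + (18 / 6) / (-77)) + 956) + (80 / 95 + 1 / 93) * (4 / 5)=1300919047 / 1360590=956.14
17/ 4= 4.25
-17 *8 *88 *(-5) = 59840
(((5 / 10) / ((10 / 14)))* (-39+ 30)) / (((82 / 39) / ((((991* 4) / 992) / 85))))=-2434887 / 17285600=-0.14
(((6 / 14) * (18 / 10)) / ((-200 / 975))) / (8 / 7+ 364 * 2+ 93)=-1053 / 230200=-0.00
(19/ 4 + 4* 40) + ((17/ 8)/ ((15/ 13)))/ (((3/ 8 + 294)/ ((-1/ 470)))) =5470605683/ 33205500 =164.75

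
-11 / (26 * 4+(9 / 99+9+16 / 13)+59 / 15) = -23595 / 253657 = -0.09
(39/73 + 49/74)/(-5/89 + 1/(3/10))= 1725621/4726750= 0.37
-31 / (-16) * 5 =155 / 16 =9.69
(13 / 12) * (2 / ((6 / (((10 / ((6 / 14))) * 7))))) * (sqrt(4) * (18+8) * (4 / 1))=331240 / 27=12268.15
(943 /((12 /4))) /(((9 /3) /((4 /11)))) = 3772 /99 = 38.10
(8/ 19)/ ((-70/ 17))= -68/ 665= -0.10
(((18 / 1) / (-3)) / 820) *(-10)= 3 / 41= 0.07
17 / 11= 1.55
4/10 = 2/5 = 0.40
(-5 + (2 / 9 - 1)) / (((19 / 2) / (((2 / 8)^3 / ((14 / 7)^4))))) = -13 / 21888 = -0.00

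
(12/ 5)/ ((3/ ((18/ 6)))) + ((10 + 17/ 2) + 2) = 229/ 10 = 22.90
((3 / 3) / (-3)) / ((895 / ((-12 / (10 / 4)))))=8 / 4475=0.00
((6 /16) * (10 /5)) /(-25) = -3 /100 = -0.03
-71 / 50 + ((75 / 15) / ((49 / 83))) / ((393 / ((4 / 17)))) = -23160199 / 16368450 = -1.41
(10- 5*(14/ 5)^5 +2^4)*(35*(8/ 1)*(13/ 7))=-433949.57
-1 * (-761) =761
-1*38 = -38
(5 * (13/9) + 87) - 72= 200/9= 22.22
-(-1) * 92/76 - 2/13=261/247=1.06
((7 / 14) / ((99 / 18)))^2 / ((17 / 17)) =1 / 121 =0.01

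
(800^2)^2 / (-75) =-16384000000 / 3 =-5461333333.33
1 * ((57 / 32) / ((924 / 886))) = 8417 / 4928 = 1.71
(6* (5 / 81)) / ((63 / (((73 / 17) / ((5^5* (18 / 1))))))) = 73 / 162658125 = 0.00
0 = 0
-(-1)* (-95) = -95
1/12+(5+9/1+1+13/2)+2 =283/12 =23.58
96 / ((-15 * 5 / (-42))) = 1344 / 25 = 53.76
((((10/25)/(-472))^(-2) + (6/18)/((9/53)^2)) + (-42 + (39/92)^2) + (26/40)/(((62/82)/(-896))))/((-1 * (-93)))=443637123425441/29648080080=14963.44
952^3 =862801408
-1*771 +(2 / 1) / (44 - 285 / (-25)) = -213557 / 277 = -770.96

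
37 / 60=0.62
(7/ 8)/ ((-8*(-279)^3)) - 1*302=-419758526585/ 1389928896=-302.00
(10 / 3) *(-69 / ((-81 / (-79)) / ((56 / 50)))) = -101752 / 405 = -251.24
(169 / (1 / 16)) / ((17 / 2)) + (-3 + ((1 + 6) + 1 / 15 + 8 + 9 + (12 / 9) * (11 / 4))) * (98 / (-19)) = 923194 / 4845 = 190.55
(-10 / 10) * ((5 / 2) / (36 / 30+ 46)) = -25 / 472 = -0.05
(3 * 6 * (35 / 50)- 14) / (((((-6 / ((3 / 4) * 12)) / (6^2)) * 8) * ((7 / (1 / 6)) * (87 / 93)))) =279 / 1160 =0.24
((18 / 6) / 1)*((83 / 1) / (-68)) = -249 / 68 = -3.66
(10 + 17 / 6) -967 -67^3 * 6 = -10833193 / 6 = -1805532.17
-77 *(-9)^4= -505197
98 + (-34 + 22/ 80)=2571/ 40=64.28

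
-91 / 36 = -2.53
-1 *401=-401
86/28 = 43/14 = 3.07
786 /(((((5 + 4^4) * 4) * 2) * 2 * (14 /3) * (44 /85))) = 11135 /142912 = 0.08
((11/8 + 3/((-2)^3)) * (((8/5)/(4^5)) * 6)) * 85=51/64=0.80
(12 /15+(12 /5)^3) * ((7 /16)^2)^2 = 1097257 /2048000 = 0.54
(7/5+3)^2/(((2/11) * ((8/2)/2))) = 1331/25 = 53.24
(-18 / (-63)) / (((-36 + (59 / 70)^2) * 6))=-0.00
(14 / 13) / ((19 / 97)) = 1358 / 247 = 5.50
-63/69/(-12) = 7/92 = 0.08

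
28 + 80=108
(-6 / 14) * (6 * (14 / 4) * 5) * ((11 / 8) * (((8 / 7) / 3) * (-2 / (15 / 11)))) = 242 / 7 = 34.57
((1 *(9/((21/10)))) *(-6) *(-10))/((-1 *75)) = -24/7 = -3.43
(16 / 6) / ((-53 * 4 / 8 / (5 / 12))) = -20 / 477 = -0.04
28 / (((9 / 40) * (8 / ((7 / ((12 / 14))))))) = 127.04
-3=-3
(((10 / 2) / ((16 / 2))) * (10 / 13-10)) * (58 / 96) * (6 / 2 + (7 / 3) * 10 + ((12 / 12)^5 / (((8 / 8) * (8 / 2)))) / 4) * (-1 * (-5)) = -4592875 / 9984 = -460.02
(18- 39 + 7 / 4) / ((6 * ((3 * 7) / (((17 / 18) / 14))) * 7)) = -187 / 127008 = -0.00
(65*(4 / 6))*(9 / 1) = 390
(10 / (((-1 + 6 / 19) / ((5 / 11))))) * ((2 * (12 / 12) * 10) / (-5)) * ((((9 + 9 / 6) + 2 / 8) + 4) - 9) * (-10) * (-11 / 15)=43700 / 39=1120.51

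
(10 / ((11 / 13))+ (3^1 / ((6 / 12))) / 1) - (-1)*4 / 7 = 1416 / 77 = 18.39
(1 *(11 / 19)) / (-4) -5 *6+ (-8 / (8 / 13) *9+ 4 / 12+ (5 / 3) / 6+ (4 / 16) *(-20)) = -103649 / 684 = -151.53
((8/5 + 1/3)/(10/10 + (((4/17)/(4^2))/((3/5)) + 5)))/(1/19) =37468/6145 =6.10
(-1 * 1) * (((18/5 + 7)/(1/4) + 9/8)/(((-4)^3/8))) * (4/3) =1741/240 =7.25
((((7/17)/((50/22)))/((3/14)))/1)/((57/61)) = 65758/72675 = 0.90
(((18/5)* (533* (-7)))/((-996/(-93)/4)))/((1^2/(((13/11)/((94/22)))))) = -27064674/19505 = -1387.58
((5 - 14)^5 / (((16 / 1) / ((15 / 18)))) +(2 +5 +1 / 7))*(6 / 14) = -1315.00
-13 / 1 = -13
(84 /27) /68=7 /153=0.05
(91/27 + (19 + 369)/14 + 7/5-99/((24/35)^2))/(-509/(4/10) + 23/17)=183076451/1306942560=0.14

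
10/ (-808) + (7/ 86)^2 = -1074/ 186749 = -0.01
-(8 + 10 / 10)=-9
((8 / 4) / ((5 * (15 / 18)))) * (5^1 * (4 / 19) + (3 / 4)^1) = 411 / 475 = 0.87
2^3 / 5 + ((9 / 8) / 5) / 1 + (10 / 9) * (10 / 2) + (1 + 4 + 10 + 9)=11297 / 360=31.38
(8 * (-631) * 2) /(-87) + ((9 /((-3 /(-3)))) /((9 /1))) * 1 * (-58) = 5050 /87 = 58.05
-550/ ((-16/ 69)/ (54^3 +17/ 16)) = 47806392975/ 128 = 373487445.12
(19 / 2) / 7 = 19 / 14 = 1.36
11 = 11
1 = 1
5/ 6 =0.83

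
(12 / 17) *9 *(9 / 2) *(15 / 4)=3645 / 34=107.21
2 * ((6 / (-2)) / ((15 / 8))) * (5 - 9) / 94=32 / 235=0.14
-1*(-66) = 66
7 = 7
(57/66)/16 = 19/352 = 0.05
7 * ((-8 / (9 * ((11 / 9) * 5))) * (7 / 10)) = -196 / 275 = -0.71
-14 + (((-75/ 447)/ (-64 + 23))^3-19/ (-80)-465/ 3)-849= -18562941985524209/ 18238972242320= -1017.76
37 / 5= 7.40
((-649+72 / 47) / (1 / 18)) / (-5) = 547758 / 235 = 2330.89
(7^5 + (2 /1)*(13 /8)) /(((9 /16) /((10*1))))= 2689640 /9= 298848.89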